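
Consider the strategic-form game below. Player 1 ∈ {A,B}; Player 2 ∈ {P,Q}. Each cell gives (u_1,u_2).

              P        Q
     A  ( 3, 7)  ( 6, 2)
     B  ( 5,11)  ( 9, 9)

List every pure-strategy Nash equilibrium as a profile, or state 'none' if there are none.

(A,P): not NE [P1→B gives 5>3]
(A,Q): not NE [P1→B gives 9>6; P2→P gives 7>2]
(B,P): NE
(B,Q): not NE [P2→P gives 11>9]

NE set: (B,P)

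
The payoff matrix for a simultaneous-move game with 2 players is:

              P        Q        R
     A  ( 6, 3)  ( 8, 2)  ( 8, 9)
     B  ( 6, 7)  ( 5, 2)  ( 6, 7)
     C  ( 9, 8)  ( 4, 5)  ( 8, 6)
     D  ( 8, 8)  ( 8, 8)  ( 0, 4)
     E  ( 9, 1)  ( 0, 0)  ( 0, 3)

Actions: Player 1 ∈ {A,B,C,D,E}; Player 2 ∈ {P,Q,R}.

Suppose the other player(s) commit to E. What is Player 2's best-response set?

u_2(P vs E) = 1
u_2(Q vs E) = 0
u_2(R vs E) = 3
max payoff 3 at {R}

argmax u_2 = {R}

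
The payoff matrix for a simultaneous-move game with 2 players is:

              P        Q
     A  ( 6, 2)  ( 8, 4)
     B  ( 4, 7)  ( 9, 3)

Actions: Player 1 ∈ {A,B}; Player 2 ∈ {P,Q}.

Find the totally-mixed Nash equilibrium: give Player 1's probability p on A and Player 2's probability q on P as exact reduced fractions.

p=2/3, q=1/3

P1 indiff ⇒ q·6+(1-q)·8 = q·4+(1-q)·9 ⇒ q(2) = (1-q)(1) ⇒ q = 1/3
P2 indiff ⇒ p·2+(1-p)·7 = p·4+(1-p)·3 ⇒ p(-2) = (1-p)(-4) ⇒ p = 2/3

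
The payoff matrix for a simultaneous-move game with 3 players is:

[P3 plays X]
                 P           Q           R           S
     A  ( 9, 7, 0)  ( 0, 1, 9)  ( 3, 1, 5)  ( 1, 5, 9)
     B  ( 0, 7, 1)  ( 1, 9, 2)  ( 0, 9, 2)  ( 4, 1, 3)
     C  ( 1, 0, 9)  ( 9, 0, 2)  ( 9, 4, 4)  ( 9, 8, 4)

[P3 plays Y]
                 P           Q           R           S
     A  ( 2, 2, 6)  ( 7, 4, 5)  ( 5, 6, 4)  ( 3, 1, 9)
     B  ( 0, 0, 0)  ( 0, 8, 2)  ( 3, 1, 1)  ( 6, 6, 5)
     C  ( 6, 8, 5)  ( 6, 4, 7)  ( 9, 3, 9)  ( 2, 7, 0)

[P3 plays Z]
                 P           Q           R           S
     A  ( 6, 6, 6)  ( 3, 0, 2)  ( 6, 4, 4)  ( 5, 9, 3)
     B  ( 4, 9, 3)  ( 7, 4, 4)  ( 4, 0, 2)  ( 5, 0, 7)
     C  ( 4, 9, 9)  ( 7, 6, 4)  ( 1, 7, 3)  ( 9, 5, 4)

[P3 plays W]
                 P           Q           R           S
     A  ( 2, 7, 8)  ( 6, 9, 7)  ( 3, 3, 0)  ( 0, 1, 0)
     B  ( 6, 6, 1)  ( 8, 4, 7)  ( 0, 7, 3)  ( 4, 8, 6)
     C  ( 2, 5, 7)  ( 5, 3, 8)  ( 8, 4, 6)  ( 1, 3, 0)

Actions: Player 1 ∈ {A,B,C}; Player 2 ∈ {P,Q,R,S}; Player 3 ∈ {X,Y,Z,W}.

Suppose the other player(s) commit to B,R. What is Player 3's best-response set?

BR_3 = {W}

u_3(X vs B,R) = 2
u_3(Y vs B,R) = 1
u_3(Z vs B,R) = 2
u_3(W vs B,R) = 3
max payoff 3 at {W}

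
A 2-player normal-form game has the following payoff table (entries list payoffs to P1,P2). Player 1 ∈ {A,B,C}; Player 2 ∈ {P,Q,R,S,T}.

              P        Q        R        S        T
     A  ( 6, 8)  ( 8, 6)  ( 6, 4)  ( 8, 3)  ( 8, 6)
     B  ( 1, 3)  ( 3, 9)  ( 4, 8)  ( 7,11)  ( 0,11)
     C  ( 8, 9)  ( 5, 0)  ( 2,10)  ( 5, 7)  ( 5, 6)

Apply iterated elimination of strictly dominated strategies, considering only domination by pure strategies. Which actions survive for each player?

IESDS → P1:{A,C} P2:{P,R}

P1 drop B (A beats it: P:6>1 Q:8>3 R:6>4 S:8>7 T:8>0)
P2 drop Q (P beats it: A:8>6 C:9>0)
P2 drop S (P beats it: A:8>3 C:9>7)
P2 drop T (P beats it: A:8>6 C:9>6)
P1→{A,C} P2→{P,R}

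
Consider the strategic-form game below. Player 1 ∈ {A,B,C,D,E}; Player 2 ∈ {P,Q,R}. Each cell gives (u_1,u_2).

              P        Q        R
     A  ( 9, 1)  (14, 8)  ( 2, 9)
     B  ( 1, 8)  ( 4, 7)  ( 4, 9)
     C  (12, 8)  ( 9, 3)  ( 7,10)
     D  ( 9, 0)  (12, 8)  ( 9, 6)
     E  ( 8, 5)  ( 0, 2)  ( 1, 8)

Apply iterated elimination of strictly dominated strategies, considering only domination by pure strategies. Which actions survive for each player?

P1 drop B (C beats it: P:12>1 Q:9>4 R:7>4)
P1 drop E (A beats it: P:9>8 Q:14>0 R:2>1)
P2 drop P (R beats it: A:9>1 C:10>8 D:6>0)
P1 drop C (D beats it: Q:12>9 R:9>7)
P1→{A,D} P2→{Q,R}

Survivors P1:{A,D} P2:{Q,R}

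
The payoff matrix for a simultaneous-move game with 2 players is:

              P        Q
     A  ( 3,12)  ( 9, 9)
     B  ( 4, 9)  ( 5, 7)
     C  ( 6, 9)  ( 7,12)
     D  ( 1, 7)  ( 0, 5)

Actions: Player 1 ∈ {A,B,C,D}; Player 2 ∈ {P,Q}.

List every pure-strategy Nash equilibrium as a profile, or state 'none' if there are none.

(A,P): not NE [P1→C gives 6>3]
(A,Q): not NE [P2→P gives 12>9]
(B,P): not NE [P1→C gives 6>4]
(B,Q): not NE [P1→A gives 9>5; P2→P gives 9>7]
(C,P): not NE [P2→Q gives 12>9]
(C,Q): not NE [P1→A gives 9>7]
(D,P): not NE [P1→C gives 6>1]
(D,Q): not NE [P1→A gives 9>0; P2→P gives 7>5]

PSNE: ∅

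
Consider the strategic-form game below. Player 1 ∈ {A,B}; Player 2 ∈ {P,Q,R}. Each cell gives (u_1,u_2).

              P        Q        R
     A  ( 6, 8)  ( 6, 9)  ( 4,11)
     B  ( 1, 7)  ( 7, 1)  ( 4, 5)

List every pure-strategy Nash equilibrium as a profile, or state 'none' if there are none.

(A,P): not NE [P2→R gives 11>8]
(A,Q): not NE [P1→B gives 7>6; P2→R gives 11>9]
(A,R): NE
(B,P): not NE [P1→A gives 6>1]
(B,Q): not NE [P2→P gives 7>1]
(B,R): not NE [P2→P gives 7>5]

NE set: (A,R)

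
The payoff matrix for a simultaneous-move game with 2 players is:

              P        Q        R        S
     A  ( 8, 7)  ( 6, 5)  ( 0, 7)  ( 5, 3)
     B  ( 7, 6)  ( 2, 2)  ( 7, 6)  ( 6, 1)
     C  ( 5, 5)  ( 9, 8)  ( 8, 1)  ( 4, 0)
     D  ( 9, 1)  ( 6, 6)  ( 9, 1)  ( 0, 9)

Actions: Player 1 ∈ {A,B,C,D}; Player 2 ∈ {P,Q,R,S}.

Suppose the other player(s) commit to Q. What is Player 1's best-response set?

P1 best: {C}

u_1(A vs Q) = 6
u_1(B vs Q) = 2
u_1(C vs Q) = 9
u_1(D vs Q) = 6
max payoff 9 at {C}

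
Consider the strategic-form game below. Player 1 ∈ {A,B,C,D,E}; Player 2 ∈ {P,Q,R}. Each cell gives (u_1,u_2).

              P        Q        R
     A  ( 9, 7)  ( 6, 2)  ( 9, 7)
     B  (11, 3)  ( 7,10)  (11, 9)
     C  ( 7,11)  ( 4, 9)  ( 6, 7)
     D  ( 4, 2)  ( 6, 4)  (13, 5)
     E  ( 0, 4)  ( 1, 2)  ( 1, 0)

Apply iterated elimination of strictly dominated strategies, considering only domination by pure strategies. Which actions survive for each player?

Remaining: P1:{B,D} P2:{Q,R}

P1 drop A (B beats it: P:11>9 Q:7>6 R:11>9)
P1 drop C (B beats it: P:11>7 Q:7>4 R:11>6)
P1 drop E (B beats it: P:11>0 Q:7>1 R:11>1)
P2 drop P (Q beats it: B:10>3 D:4>2)
P1→{B,D} P2→{Q,R}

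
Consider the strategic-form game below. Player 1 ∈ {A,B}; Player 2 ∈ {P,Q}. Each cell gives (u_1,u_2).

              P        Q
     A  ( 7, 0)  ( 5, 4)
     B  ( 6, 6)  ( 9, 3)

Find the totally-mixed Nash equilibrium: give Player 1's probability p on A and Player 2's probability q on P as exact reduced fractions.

P1 indiff ⇒ q·7+(1-q)·5 = q·6+(1-q)·9 ⇒ q(1) = (1-q)(4) ⇒ q = 4/5
P2 indiff ⇒ p·0+(1-p)·6 = p·4+(1-p)·3 ⇒ p(-4) = (1-p)(-3) ⇒ p = 3/7

P1 mixes 3/7 on A; P2 mixes 4/5 on P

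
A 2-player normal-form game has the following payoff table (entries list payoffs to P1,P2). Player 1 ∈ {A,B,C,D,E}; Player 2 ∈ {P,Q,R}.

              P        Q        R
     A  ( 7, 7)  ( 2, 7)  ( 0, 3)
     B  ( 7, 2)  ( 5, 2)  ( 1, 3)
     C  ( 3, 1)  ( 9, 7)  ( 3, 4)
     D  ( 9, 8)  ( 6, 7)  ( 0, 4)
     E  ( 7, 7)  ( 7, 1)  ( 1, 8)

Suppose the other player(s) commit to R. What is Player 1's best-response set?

u_1(A vs R) = 0
u_1(B vs R) = 1
u_1(C vs R) = 3
u_1(D vs R) = 0
u_1(E vs R) = 1
max payoff 3 at {C}

BR_1 = {C}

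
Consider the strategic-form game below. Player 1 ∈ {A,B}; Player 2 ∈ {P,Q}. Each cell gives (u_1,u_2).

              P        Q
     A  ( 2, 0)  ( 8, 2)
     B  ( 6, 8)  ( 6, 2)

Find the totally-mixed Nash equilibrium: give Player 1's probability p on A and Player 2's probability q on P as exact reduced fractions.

p=3/4, q=1/3

P1 indiff ⇒ q·2+(1-q)·8 = q·6+(1-q)·6 ⇒ q(-4) = (1-q)(-2) ⇒ q = 1/3
P2 indiff ⇒ p·0+(1-p)·8 = p·2+(1-p)·2 ⇒ p(-2) = (1-p)(-6) ⇒ p = 3/4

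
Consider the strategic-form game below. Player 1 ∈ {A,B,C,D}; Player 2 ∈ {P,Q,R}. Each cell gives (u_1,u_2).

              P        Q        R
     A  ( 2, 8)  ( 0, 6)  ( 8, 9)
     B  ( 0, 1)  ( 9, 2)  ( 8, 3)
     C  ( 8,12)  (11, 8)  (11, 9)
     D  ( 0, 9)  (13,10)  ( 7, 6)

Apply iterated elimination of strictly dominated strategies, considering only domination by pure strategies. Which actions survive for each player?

Remaining: P1:{C,D} P2:{P,Q}

P1 drop A (C beats it: P:8>2 Q:11>0 R:11>8)
P1 drop B (C beats it: P:8>0 Q:11>9 R:11>8)
P2 drop R (P beats it: C:12>9 D:9>6)
P1→{C,D} P2→{P,Q}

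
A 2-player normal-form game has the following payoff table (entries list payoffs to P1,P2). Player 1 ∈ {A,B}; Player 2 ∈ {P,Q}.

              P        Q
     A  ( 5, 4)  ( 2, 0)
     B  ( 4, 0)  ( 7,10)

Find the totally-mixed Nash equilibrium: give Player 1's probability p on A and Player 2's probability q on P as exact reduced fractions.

p=5/7, q=5/6

P1 indiff ⇒ q·5+(1-q)·2 = q·4+(1-q)·7 ⇒ q(1) = (1-q)(5) ⇒ q = 5/6
P2 indiff ⇒ p·4+(1-p)·0 = p·0+(1-p)·10 ⇒ p(4) = (1-p)(10) ⇒ p = 5/7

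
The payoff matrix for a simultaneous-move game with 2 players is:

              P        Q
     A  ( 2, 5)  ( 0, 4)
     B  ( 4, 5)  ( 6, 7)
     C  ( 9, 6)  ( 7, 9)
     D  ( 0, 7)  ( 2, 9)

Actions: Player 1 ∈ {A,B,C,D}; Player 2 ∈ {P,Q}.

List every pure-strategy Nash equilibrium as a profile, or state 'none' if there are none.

PSNE = {(C,Q)}

(A,P): not NE [P1→C gives 9>2]
(A,Q): not NE [P1→C gives 7>0; P2→P gives 5>4]
(B,P): not NE [P1→C gives 9>4; P2→Q gives 7>5]
(B,Q): not NE [P1→C gives 7>6]
(C,P): not NE [P2→Q gives 9>6]
(C,Q): NE
(D,P): not NE [P1→C gives 9>0; P2→Q gives 9>7]
(D,Q): not NE [P1→C gives 7>2]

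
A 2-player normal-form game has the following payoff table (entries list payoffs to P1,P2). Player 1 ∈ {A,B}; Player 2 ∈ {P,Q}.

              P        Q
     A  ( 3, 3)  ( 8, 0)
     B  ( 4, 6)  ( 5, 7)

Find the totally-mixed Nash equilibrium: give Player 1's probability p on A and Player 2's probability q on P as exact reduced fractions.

P1 indiff ⇒ q·3+(1-q)·8 = q·4+(1-q)·5 ⇒ q(-1) = (1-q)(-3) ⇒ q = 3/4
P2 indiff ⇒ p·3+(1-p)·6 = p·0+(1-p)·7 ⇒ p(3) = (1-p)(1) ⇒ p = 1/4

(p,q) = (1/4, 3/4)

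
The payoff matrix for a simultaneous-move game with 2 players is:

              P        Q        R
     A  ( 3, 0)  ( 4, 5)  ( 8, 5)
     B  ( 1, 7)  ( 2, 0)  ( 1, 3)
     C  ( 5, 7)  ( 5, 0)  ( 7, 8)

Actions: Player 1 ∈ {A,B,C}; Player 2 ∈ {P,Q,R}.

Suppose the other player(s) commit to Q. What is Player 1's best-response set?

u_1(A vs Q) = 4
u_1(B vs Q) = 2
u_1(C vs Q) = 5
max payoff 5 at {C}

argmax u_1 = {C}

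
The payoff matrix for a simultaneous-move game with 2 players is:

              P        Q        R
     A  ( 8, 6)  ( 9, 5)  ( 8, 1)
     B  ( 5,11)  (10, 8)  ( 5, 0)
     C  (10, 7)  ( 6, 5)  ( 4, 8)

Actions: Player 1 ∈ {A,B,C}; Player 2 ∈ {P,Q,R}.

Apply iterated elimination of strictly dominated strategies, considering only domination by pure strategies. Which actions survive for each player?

Survivors P1:{A,C} P2:{P,R}

P2 drop Q (P beats it: A:6>5 B:11>8 C:7>5)
P1 drop B (A beats it: P:8>5 R:8>5)
P1→{A,C} P2→{P,R}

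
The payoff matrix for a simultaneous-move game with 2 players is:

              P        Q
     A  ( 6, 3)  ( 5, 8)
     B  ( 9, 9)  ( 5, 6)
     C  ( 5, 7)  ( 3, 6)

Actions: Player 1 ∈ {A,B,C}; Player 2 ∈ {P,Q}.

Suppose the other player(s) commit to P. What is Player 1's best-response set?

u_1(A vs P) = 6
u_1(B vs P) = 9
u_1(C vs P) = 5
max payoff 9 at {B}

BR_1 = {B}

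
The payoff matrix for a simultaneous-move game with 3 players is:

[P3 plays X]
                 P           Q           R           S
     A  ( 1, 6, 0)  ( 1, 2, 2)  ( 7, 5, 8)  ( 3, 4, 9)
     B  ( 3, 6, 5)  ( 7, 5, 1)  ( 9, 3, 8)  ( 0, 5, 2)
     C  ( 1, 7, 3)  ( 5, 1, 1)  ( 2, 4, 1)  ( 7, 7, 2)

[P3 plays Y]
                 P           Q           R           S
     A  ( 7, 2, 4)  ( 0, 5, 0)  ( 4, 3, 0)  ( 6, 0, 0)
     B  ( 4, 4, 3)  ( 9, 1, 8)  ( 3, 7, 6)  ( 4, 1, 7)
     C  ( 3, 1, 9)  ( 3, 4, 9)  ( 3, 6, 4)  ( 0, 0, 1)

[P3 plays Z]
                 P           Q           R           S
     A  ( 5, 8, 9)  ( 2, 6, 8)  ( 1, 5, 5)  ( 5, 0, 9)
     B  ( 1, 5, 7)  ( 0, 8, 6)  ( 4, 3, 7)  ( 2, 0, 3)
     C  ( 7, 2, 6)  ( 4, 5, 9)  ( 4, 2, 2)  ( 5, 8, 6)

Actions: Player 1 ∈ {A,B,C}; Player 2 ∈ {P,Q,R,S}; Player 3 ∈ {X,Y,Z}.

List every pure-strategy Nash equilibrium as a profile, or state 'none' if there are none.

(A,P,X): not NE [P1→B gives 3>1; P3→Z gives 9>0]
(A,P,Y): not NE [P2→Q gives 5>2; P3→Z gives 9>4]
(A,P,Z): not NE [P1→C gives 7>5]
(A,Q,X): not NE [P1→B gives 7>1; P2→P gives 6>2; P3→Z gives 8>2]
(A,Q,Y): not NE [P1→B gives 9>0; P3→Z gives 8>0]
(A,Q,Z): not NE [P1→C gives 4>2; P2→P gives 8>6]
(A,R,X): not NE [P1→B gives 9>7; P2→P gives 6>5]
(A,R,Y): not NE [P2→Q gives 5>3; P3→X gives 8>0]
(A,R,Z): not NE [P1→C gives 4>1; P2→P gives 8>5; P3→X gives 8>5]
(A,S,X): not NE [P1→C gives 7>3; P2→P gives 6>4]
(A,S,Y): not NE [P2→Q gives 5>0; P3→Z gives 9>0]
(A,S,Z): not NE [P2→P gives 8>0]
(B,P,X): not NE [P3→Z gives 7>5]
(B,P,Y): not NE [P1→A gives 7>4; P2→R gives 7>4; P3→Z gives 7>3]
(B,P,Z): not NE [P1→C gives 7>1; P2→Q gives 8>5]
(B,Q,X): not NE [P2→P gives 6>5; P3→Y gives 8>1]
(B,Q,Y): not NE [P2→R gives 7>1]
(B,Q,Z): not NE [P1→C gives 4>0; P3→Y gives 8>6]
(B,R,X): not NE [P2→P gives 6>3]
(B,R,Y): not NE [P1→A gives 4>3; P3→X gives 8>6]
(B,R,Z): not NE [P2→Q gives 8>3; P3→X gives 8>7]
(B,S,X): not NE [P1→C gives 7>0; P2→P gives 6>5; P3→Y gives 7>2]
(B,S,Y): not NE [P1→A gives 6>4; P2→R gives 7>1]
(B,S,Z): not NE [P1→C gives 5>2; P2→Q gives 8>0; P3→Y gives 7>3]
(C,P,X): not NE [P1→B gives 3>1; P3→Y gives 9>3]
(C,P,Y): not NE [P1→A gives 7>3; P2→R gives 6>1]
(C,P,Z): not NE [P2→S gives 8>2; P3→Y gives 9>6]
(C,Q,X): not NE [P1→B gives 7>5; P2→S gives 7>1; P3→Z gives 9>1]
(C,Q,Y): not NE [P1→B gives 9>3; P2→R gives 6>4]
(C,Q,Z): not NE [P2→S gives 8>5]
(C,R,X): not NE [P1→B gives 9>2; P2→S gives 7>4; P3→Y gives 4>1]
(C,R,Y): not NE [P1→A gives 4>3]
(C,R,Z): not NE [P2→S gives 8>2; P3→Y gives 4>2]
(C,S,X): not NE [P3→Z gives 6>2]
(C,S,Y): not NE [P1→A gives 6>0; P2→R gives 6>0; P3→Z gives 6>1]
(C,S,Z): NE

Nash profiles: (C,S,Z)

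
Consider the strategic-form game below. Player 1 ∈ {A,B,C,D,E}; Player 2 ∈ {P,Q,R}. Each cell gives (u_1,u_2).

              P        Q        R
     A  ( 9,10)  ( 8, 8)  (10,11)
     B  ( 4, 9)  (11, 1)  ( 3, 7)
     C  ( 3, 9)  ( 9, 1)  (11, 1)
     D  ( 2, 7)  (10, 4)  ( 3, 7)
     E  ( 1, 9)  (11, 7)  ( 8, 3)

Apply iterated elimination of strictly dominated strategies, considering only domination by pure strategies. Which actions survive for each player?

P2 drop Q (P beats it: A:10>8 B:9>1 C:9>1 D:7>4 E:9>7)
P1 drop B (A beats it: P:9>4 R:10>3)
P1 drop D (A beats it: P:9>2 R:10>3)
P1 drop E (A beats it: P:9>1 R:10>8)
P1→{A,C} P2→{P,R}

Survivors P1:{A,C} P2:{P,R}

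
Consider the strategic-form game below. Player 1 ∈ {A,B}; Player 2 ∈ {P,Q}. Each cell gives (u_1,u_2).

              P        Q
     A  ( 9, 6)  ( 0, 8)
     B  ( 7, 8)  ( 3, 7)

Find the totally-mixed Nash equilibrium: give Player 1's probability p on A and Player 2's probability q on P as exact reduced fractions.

P1 mixes 1/3 on A; P2 mixes 3/5 on P

P1 indiff ⇒ q·9+(1-q)·0 = q·7+(1-q)·3 ⇒ q(2) = (1-q)(3) ⇒ q = 3/5
P2 indiff ⇒ p·6+(1-p)·8 = p·8+(1-p)·7 ⇒ p(-2) = (1-p)(-1) ⇒ p = 1/3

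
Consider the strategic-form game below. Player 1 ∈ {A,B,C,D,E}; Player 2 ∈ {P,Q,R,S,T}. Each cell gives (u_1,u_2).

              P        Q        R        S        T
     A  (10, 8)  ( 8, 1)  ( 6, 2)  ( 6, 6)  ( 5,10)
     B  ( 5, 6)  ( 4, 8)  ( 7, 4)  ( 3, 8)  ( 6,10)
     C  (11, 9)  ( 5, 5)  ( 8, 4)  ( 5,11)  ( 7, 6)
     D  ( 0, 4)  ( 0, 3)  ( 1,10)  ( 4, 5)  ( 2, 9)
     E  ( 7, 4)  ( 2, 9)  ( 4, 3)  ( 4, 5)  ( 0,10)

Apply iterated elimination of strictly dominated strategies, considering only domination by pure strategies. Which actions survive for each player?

P1 drop B (C beats it: P:11>5 Q:5>4 R:8>7 S:5>3 T:7>6)
P1 drop D (A beats it: P:10>0 Q:8>0 R:6>1 S:6>4 T:5>2)
P1 drop E (A beats it: P:10>7 Q:8>2 R:6>4 S:6>4 T:5>0)
P2 drop Q (P beats it: A:8>1 C:9>5)
P2 drop R (P beats it: A:8>2 C:9>4)
P1→{A,C} P2→{P,S,T}

Remaining: P1:{A,C} P2:{P,S,T}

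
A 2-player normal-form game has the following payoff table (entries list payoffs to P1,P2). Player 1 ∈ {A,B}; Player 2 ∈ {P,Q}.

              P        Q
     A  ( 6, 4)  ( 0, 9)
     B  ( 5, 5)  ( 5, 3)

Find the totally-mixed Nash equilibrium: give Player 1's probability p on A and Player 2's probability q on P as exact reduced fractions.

p=2/7, q=5/6

P1 indiff ⇒ q·6+(1-q)·0 = q·5+(1-q)·5 ⇒ q(1) = (1-q)(5) ⇒ q = 5/6
P2 indiff ⇒ p·4+(1-p)·5 = p·9+(1-p)·3 ⇒ p(-5) = (1-p)(-2) ⇒ p = 2/7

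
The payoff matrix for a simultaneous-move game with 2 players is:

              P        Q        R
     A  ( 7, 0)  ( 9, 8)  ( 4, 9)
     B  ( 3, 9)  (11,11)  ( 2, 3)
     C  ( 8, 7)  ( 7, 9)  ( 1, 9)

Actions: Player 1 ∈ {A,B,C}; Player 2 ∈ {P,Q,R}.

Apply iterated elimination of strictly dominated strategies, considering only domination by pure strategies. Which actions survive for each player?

IESDS → P1:{A,B} P2:{Q,R}

P2 drop P (Q beats it: A:8>0 B:11>9 C:9>7)
P1 drop C (A beats it: Q:9>7 R:4>1)
P1→{A,B} P2→{Q,R}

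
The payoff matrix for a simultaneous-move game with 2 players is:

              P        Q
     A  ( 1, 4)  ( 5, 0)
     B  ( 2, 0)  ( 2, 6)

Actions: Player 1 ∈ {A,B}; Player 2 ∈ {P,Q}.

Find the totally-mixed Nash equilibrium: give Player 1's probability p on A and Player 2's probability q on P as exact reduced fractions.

p=3/5, q=3/4

P1 indiff ⇒ q·1+(1-q)·5 = q·2+(1-q)·2 ⇒ q(-1) = (1-q)(-3) ⇒ q = 3/4
P2 indiff ⇒ p·4+(1-p)·0 = p·0+(1-p)·6 ⇒ p(4) = (1-p)(6) ⇒ p = 3/5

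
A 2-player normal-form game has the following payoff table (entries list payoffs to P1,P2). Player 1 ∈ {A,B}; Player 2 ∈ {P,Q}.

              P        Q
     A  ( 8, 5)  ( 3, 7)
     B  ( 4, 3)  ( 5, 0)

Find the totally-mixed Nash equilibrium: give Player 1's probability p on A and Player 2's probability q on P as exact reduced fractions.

p=3/5, q=1/3

P1 indiff ⇒ q·8+(1-q)·3 = q·4+(1-q)·5 ⇒ q(4) = (1-q)(2) ⇒ q = 1/3
P2 indiff ⇒ p·5+(1-p)·3 = p·7+(1-p)·0 ⇒ p(-2) = (1-p)(-3) ⇒ p = 3/5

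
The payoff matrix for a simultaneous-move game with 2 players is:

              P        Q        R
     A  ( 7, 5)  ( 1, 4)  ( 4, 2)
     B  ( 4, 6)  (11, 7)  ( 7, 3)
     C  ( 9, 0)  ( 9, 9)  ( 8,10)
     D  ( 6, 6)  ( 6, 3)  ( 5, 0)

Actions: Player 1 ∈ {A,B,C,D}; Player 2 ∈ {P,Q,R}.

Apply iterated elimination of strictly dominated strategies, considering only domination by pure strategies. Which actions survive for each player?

P1 drop A (C beats it: P:9>7 Q:9>1 R:8>4)
P1 drop D (C beats it: P:9>6 Q:9>6 R:8>5)
P2 drop P (Q beats it: B:7>6 C:9>0)
P1→{B,C} P2→{Q,R}

Remaining: P1:{B,C} P2:{Q,R}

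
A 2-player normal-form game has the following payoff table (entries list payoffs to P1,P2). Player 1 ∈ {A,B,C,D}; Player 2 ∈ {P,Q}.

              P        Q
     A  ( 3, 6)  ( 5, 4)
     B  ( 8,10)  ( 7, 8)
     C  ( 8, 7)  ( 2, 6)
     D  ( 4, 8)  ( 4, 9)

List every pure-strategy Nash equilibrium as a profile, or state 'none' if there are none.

NE set: (B,P), (C,P)

(A,P): not NE [P1→C gives 8>3]
(A,Q): not NE [P1→B gives 7>5; P2→P gives 6>4]
(B,P): NE
(B,Q): not NE [P2→P gives 10>8]
(C,P): NE
(C,Q): not NE [P1→B gives 7>2; P2→P gives 7>6]
(D,P): not NE [P1→C gives 8>4; P2→Q gives 9>8]
(D,Q): not NE [P1→B gives 7>4]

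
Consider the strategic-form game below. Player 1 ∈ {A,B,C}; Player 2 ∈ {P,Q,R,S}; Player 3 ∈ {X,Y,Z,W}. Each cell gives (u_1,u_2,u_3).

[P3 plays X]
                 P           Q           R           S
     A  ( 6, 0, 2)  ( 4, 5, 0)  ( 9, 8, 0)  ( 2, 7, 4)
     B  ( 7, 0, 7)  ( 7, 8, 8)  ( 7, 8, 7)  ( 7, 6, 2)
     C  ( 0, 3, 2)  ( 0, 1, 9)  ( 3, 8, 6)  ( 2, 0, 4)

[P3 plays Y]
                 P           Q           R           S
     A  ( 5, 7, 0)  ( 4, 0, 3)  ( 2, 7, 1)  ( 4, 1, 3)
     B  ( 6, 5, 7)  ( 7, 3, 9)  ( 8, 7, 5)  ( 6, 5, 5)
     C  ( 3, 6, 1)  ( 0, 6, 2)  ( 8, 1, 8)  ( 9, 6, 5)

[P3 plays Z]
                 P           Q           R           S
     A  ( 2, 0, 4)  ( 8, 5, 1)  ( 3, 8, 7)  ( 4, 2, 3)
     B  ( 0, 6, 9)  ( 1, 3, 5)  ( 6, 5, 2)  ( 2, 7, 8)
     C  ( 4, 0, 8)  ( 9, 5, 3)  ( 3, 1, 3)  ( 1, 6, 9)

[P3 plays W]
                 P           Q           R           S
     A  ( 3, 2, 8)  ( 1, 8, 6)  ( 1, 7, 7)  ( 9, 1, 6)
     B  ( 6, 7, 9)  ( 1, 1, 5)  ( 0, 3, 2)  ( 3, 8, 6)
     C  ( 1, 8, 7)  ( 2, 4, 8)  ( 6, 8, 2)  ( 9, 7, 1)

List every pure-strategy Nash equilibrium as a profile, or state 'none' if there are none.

(A,P,X): not NE [P1→B gives 7>6; P2→R gives 8>0; P3→W gives 8>2]
(A,P,Y): not NE [P1→B gives 6>5; P3→W gives 8>0]
(A,P,Z): not NE [P1→C gives 4>2; P2→R gives 8>0; P3→W gives 8>4]
(A,P,W): not NE [P1→B gives 6>3; P2→Q gives 8>2]
(A,Q,X): not NE [P1→B gives 7>4; P2→R gives 8>5; P3→W gives 6>0]
(A,Q,Y): not NE [P1→B gives 7>4; P2→R gives 7>0; P3→W gives 6>3]
(A,Q,Z): not NE [P1→C gives 9>8; P2→R gives 8>5; P3→W gives 6>1]
(A,Q,W): not NE [P1→C gives 2>1]
(A,R,X): not NE [P3→W gives 7>0]
(A,R,Y): not NE [P1→C gives 8>2; P3→W gives 7>1]
(A,R,Z): not NE [P1→B gives 6>3]
(A,R,W): not NE [P1→C gives 6>1; P2→Q gives 8>7]
(A,S,X): not NE [P1→B gives 7>2; P2→R gives 8>7; P3→W gives 6>4]
(A,S,Y): not NE [P1→C gives 9>4; P2→R gives 7>1; P3→W gives 6>3]
(A,S,Z): not NE [P2→R gives 8>2; P3→W gives 6>3]
(A,S,W): not NE [P2→Q gives 8>1]
(B,P,X): not NE [P2→R gives 8>0; P3→W gives 9>7]
(B,P,Y): not NE [P2→R gives 7>5; P3→W gives 9>7]
(B,P,Z): not NE [P1→C gives 4>0; P2→S gives 7>6]
(B,P,W): not NE [P2→S gives 8>7]
(B,Q,X): not NE [P3→Y gives 9>8]
(B,Q,Y): not NE [P2→R gives 7>3]
(B,Q,Z): not NE [P1→C gives 9>1; P2→S gives 7>3; P3→Y gives 9>5]
(B,Q,W): not NE [P1→C gives 2>1; P2→S gives 8>1; P3→Y gives 9>5]
(B,R,X): not NE [P1→A gives 9>7]
(B,R,Y): not NE [P3→X gives 7>5]
(B,R,Z): not NE [P2→S gives 7>5; P3→X gives 7>2]
(B,R,W): not NE [P1→C gives 6>0; P2→S gives 8>3; P3→X gives 7>2]
(B,S,X): not NE [P2→R gives 8>6; P3→Z gives 8>2]
(B,S,Y): not NE [P1→C gives 9>6; P2→R gives 7>5; P3→Z gives 8>5]
(B,S,Z): not NE [P1→A gives 4>2]
(B,S,W): not NE [P1→C gives 9>3; P3→Z gives 8>6]
(C,P,X): not NE [P1→B gives 7>0; P2→R gives 8>3; P3→Z gives 8>2]
(C,P,Y): not NE [P1→B gives 6>3; P3→Z gives 8>1]
(C,P,Z): not NE [P2→S gives 6>0]
(C,P,W): not NE [P1→B gives 6>1; P3→Z gives 8>7]
(C,Q,X): not NE [P1→B gives 7>0; P2→R gives 8>1]
(C,Q,Y): not NE [P1→B gives 7>0; P3→X gives 9>2]
(C,Q,Z): not NE [P2→S gives 6>5; P3→X gives 9>3]
(C,Q,W): not NE [P2→R gives 8>4; P3→X gives 9>8]
(C,R,X): not NE [P1→A gives 9>3; P3→Y gives 8>6]
(C,R,Y): not NE [P2→S gives 6>1]
(C,R,Z): not NE [P1→B gives 6>3; P2→S gives 6>1; P3→Y gives 8>3]
(C,R,W): not NE [P3→Y gives 8>2]
(C,S,X): not NE [P1→B gives 7>2; P2→R gives 8>0; P3→Z gives 9>4]
(C,S,Y): not NE [P3→Z gives 9>5]
(C,S,Z): not NE [P1→A gives 4>1]
(C,S,W): not NE [P2→R gives 8>7; P3→Z gives 9>1]

PSNE: ∅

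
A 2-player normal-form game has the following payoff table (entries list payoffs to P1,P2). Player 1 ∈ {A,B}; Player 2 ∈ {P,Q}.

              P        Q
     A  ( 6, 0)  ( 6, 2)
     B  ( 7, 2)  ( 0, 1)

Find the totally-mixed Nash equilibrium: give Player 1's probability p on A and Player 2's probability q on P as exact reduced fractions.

P1 indiff ⇒ q·6+(1-q)·6 = q·7+(1-q)·0 ⇒ q(-1) = (1-q)(-6) ⇒ q = 6/7
P2 indiff ⇒ p·0+(1-p)·2 = p·2+(1-p)·1 ⇒ p(-2) = (1-p)(-1) ⇒ p = 1/3

(p,q) = (1/3, 6/7)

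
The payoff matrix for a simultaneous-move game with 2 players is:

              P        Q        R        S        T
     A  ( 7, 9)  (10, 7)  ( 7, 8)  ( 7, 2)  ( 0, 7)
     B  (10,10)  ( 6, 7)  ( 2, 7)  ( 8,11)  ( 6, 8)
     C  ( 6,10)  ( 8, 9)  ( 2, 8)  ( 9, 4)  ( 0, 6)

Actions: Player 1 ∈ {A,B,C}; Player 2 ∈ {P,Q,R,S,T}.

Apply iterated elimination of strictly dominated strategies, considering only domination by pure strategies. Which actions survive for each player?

Remaining: P1:{B,C} P2:{P,S}

P2 drop Q (P beats it: A:9>7 B:10>7 C:10>9)
P2 drop R (P beats it: A:9>8 B:10>7 C:10>8)
P1 drop A (B beats it: P:10>7 S:8>7 T:6>0)
P2 drop T (P beats it: B:10>8 C:10>6)
P1→{B,C} P2→{P,S}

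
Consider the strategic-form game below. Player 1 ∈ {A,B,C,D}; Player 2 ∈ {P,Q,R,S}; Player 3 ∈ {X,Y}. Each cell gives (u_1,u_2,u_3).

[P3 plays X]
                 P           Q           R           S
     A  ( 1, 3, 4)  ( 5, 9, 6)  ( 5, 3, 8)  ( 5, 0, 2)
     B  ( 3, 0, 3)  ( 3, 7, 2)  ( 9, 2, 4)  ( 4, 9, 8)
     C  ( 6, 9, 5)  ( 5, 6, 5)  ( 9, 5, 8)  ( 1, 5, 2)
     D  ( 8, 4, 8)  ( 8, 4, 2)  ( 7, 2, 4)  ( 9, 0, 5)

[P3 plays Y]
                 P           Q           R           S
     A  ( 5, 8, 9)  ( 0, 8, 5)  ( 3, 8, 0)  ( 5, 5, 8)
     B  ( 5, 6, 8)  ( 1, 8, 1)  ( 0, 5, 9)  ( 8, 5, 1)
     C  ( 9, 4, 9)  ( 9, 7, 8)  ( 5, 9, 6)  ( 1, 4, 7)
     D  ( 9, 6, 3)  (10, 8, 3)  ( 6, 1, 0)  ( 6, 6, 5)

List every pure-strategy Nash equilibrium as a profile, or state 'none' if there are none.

(A,P,X): not NE [P1→D gives 8>1; P2→Q gives 9>3; P3→Y gives 9>4]
(A,P,Y): not NE [P1→D gives 9>5]
(A,Q,X): not NE [P1→D gives 8>5]
(A,Q,Y): not NE [P1→D gives 10>0; P3→X gives 6>5]
(A,R,X): not NE [P1→C gives 9>5; P2→Q gives 9>3]
(A,R,Y): not NE [P1→D gives 6>3; P3→X gives 8>0]
(A,S,X): not NE [P1→D gives 9>5; P2→Q gives 9>0; P3→Y gives 8>2]
(A,S,Y): not NE [P1→B gives 8>5; P2→R gives 8>5]
(B,P,X): not NE [P1→D gives 8>3; P2→S gives 9>0; P3→Y gives 8>3]
(B,P,Y): not NE [P1→D gives 9>5; P2→Q gives 8>6]
(B,Q,X): not NE [P1→D gives 8>3; P2→S gives 9>7]
(B,Q,Y): not NE [P1→D gives 10>1; P3→X gives 2>1]
(B,R,X): not NE [P2→S gives 9>2; P3→Y gives 9>4]
(B,R,Y): not NE [P1→D gives 6>0; P2→Q gives 8>5]
(B,S,X): not NE [P1→D gives 9>4]
(B,S,Y): not NE [P2→Q gives 8>5; P3→X gives 8>1]
(C,P,X): not NE [P1→D gives 8>6; P3→Y gives 9>5]
(C,P,Y): not NE [P2→R gives 9>4]
(C,Q,X): not NE [P1→D gives 8>5; P2→P gives 9>6; P3→Y gives 8>5]
(C,Q,Y): not NE [P1→D gives 10>9; P2→R gives 9>7]
(C,R,X): not NE [P2→P gives 9>5]
(C,R,Y): not NE [P1→D gives 6>5; P3→X gives 8>6]
(C,S,X): not NE [P1→D gives 9>1; P2→P gives 9>5; P3→Y gives 7>2]
(C,S,Y): not NE [P1→B gives 8>1; P2→R gives 9>4]
(D,P,X): NE
(D,P,Y): not NE [P2→Q gives 8>6; P3→X gives 8>3]
(D,Q,X): not NE [P3→Y gives 3>2]
(D,Q,Y): NE
(D,R,X): not NE [P1→C gives 9>7; P2→Q gives 4>2]
(D,R,Y): not NE [P2→Q gives 8>1; P3→X gives 4>0]
(D,S,X): not NE [P2→Q gives 4>0]
(D,S,Y): not NE [P1→B gives 8>6; P2→Q gives 8>6]

PSNE = {(D,P,X), (D,Q,Y)}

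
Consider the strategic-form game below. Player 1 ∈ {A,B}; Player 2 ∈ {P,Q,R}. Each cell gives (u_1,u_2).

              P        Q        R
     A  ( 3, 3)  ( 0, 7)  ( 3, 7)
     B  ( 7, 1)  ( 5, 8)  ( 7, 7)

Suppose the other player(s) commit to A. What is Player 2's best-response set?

u_2(P vs A) = 3
u_2(Q vs A) = 7
u_2(R vs A) = 7
max payoff 7 at {Q,R}

argmax u_2 = {Q,R}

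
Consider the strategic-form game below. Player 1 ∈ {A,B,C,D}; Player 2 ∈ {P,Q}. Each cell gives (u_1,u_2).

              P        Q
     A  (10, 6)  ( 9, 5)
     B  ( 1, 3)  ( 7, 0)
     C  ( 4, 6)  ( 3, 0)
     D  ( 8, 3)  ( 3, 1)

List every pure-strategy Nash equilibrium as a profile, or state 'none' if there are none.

PSNE = {(A,P)}

(A,P): NE
(A,Q): not NE [P2→P gives 6>5]
(B,P): not NE [P1→A gives 10>1]
(B,Q): not NE [P1→A gives 9>7; P2→P gives 3>0]
(C,P): not NE [P1→A gives 10>4]
(C,Q): not NE [P1→A gives 9>3; P2→P gives 6>0]
(D,P): not NE [P1→A gives 10>8]
(D,Q): not NE [P1→A gives 9>3; P2→P gives 3>1]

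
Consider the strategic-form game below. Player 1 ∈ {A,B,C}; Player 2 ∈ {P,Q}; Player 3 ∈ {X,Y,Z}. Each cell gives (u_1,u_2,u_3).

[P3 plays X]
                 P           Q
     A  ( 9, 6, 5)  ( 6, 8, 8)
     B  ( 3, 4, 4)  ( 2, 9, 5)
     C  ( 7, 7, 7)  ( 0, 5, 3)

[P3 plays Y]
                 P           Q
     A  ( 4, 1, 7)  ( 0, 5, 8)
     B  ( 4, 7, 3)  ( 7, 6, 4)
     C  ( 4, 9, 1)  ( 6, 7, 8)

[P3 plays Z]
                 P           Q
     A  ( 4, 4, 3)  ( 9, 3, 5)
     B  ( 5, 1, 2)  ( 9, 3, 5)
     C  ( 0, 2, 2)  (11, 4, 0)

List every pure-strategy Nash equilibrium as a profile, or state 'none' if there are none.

NE set: (A,Q,X)

(A,P,X): not NE [P2→Q gives 8>6; P3→Y gives 7>5]
(A,P,Y): not NE [P2→Q gives 5>1]
(A,P,Z): not NE [P1→B gives 5>4; P3→Y gives 7>3]
(A,Q,X): NE
(A,Q,Y): not NE [P1→B gives 7>0]
(A,Q,Z): not NE [P1→C gives 11>9; P2→P gives 4>3; P3→Y gives 8>5]
(B,P,X): not NE [P1→A gives 9>3; P2→Q gives 9>4]
(B,P,Y): not NE [P3→X gives 4>3]
(B,P,Z): not NE [P2→Q gives 3>1; P3→X gives 4>2]
(B,Q,X): not NE [P1→A gives 6>2]
(B,Q,Y): not NE [P2→P gives 7>6; P3→Z gives 5>4]
(B,Q,Z): not NE [P1→C gives 11>9]
(C,P,X): not NE [P1→A gives 9>7]
(C,P,Y): not NE [P3→X gives 7>1]
(C,P,Z): not NE [P1→B gives 5>0; P2→Q gives 4>2; P3→X gives 7>2]
(C,Q,X): not NE [P1→A gives 6>0; P2→P gives 7>5; P3→Y gives 8>3]
(C,Q,Y): not NE [P1→B gives 7>6; P2→P gives 9>7]
(C,Q,Z): not NE [P3→Y gives 8>0]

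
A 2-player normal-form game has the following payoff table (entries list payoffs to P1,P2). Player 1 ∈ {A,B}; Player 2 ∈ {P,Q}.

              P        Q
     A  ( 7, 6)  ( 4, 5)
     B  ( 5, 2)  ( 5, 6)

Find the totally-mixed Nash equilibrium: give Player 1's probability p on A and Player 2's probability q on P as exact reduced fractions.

p=4/5, q=1/3

P1 indiff ⇒ q·7+(1-q)·4 = q·5+(1-q)·5 ⇒ q(2) = (1-q)(1) ⇒ q = 1/3
P2 indiff ⇒ p·6+(1-p)·2 = p·5+(1-p)·6 ⇒ p(1) = (1-p)(4) ⇒ p = 4/5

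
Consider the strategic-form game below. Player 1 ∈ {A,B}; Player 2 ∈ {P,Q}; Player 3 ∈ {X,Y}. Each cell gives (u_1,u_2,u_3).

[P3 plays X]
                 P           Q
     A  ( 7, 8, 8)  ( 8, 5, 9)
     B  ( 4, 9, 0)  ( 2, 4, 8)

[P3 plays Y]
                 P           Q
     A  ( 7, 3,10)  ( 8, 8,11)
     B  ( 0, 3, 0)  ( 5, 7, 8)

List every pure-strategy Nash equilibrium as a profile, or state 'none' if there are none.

PSNE = {(A,Q,Y)}

(A,P,X): not NE [P3→Y gives 10>8]
(A,P,Y): not NE [P2→Q gives 8>3]
(A,Q,X): not NE [P2→P gives 8>5; P3→Y gives 11>9]
(A,Q,Y): NE
(B,P,X): not NE [P1→A gives 7>4]
(B,P,Y): not NE [P1→A gives 7>0; P2→Q gives 7>3]
(B,Q,X): not NE [P1→A gives 8>2; P2→P gives 9>4]
(B,Q,Y): not NE [P1→A gives 8>5]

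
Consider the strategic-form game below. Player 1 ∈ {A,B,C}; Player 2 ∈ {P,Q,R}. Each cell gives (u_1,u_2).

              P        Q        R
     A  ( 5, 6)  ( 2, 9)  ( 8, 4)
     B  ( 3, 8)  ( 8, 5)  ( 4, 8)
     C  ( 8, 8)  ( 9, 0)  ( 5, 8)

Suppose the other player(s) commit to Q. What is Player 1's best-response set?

argmax u_1 = {C}

u_1(A vs Q) = 2
u_1(B vs Q) = 8
u_1(C vs Q) = 9
max payoff 9 at {C}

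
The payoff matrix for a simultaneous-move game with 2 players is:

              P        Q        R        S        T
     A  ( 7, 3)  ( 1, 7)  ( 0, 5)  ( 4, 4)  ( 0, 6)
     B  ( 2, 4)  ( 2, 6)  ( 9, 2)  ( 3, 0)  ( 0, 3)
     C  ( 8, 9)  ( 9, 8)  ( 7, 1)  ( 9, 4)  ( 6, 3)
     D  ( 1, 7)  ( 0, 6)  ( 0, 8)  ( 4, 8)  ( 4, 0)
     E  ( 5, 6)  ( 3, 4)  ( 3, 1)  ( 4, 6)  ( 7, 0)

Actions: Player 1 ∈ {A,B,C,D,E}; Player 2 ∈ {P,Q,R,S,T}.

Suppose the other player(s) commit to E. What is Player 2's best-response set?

P2 best: {P,S}

u_2(P vs E) = 6
u_2(Q vs E) = 4
u_2(R vs E) = 1
u_2(S vs E) = 6
u_2(T vs E) = 0
max payoff 6 at {P,S}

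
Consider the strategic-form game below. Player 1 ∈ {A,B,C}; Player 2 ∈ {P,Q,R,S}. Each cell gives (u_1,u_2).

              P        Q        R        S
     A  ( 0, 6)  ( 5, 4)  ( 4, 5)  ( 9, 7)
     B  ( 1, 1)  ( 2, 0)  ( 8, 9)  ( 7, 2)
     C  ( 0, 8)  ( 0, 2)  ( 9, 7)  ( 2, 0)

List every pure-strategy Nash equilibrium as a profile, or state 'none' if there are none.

(A,P): not NE [P1→B gives 1>0; P2→S gives 7>6]
(A,Q): not NE [P2→S gives 7>4]
(A,R): not NE [P1→C gives 9>4; P2→S gives 7>5]
(A,S): NE
(B,P): not NE [P2→R gives 9>1]
(B,Q): not NE [P1→A gives 5>2; P2→R gives 9>0]
(B,R): not NE [P1→C gives 9>8]
(B,S): not NE [P1→A gives 9>7; P2→R gives 9>2]
(C,P): not NE [P1→B gives 1>0]
(C,Q): not NE [P1→A gives 5>0; P2→P gives 8>2]
(C,R): not NE [P2→P gives 8>7]
(C,S): not NE [P1→A gives 9>2; P2→P gives 8>0]

PSNE = {(A,S)}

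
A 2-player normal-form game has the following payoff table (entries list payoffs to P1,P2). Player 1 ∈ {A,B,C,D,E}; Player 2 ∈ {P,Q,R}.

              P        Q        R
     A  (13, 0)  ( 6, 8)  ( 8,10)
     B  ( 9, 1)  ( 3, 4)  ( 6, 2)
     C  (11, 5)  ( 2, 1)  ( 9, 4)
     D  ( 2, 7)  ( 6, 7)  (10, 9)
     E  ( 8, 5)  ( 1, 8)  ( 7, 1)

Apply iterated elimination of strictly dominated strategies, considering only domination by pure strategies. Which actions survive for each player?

IESDS → P1:{A,C,D} P2:{P,R}

P1 drop B (A beats it: P:13>9 Q:6>3 R:8>6)
P1 drop E (A beats it: P:13>8 Q:6>1 R:8>7)
P2 drop Q (R beats it: A:10>8 C:4>1 D:9>7)
P1→{A,C,D} P2→{P,R}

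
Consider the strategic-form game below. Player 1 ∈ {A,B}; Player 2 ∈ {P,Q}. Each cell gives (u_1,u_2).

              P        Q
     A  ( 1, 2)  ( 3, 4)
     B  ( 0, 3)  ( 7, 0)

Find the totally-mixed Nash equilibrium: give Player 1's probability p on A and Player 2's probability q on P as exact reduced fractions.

P1 indiff ⇒ q·1+(1-q)·3 = q·0+(1-q)·7 ⇒ q(1) = (1-q)(4) ⇒ q = 4/5
P2 indiff ⇒ p·2+(1-p)·3 = p·4+(1-p)·0 ⇒ p(-2) = (1-p)(-3) ⇒ p = 3/5

P1 mixes 3/5 on A; P2 mixes 4/5 on P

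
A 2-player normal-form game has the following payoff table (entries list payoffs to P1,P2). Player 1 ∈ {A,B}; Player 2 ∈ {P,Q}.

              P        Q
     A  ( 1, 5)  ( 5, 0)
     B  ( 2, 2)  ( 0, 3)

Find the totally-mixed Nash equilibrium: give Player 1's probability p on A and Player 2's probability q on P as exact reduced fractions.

P1 indiff ⇒ q·1+(1-q)·5 = q·2+(1-q)·0 ⇒ q(-1) = (1-q)(-5) ⇒ q = 5/6
P2 indiff ⇒ p·5+(1-p)·2 = p·0+(1-p)·3 ⇒ p(5) = (1-p)(1) ⇒ p = 1/6

P1 mixes 1/6 on A; P2 mixes 5/6 on P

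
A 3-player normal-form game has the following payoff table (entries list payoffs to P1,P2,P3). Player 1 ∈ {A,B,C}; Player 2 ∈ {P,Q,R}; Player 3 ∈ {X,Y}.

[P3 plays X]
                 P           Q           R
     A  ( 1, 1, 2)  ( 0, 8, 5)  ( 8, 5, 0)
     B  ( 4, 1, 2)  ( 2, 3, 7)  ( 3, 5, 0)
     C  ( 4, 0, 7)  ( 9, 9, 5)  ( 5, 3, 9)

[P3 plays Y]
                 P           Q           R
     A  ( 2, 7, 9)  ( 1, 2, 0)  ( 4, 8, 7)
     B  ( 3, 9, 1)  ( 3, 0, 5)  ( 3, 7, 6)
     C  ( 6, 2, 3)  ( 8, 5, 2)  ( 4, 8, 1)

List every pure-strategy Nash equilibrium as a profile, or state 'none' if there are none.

PSNE = {(A,R,Y), (C,Q,X)}

(A,P,X): not NE [P1→C gives 4>1; P2→Q gives 8>1; P3→Y gives 9>2]
(A,P,Y): not NE [P1→C gives 6>2; P2→R gives 8>7]
(A,Q,X): not NE [P1→C gives 9>0]
(A,Q,Y): not NE [P1→C gives 8>1; P2→R gives 8>2; P3→X gives 5>0]
(A,R,X): not NE [P2→Q gives 8>5; P3→Y gives 7>0]
(A,R,Y): NE
(B,P,X): not NE [P2→R gives 5>1]
(B,P,Y): not NE [P1→C gives 6>3; P3→X gives 2>1]
(B,Q,X): not NE [P1→C gives 9>2; P2→R gives 5>3]
(B,Q,Y): not NE [P1→C gives 8>3; P2→P gives 9>0; P3→X gives 7>5]
(B,R,X): not NE [P1→A gives 8>3; P3→Y gives 6>0]
(B,R,Y): not NE [P1→C gives 4>3; P2→P gives 9>7]
(C,P,X): not NE [P2→Q gives 9>0]
(C,P,Y): not NE [P2→R gives 8>2; P3→X gives 7>3]
(C,Q,X): NE
(C,Q,Y): not NE [P2→R gives 8>5; P3→X gives 5>2]
(C,R,X): not NE [P1→A gives 8>5; P2→Q gives 9>3]
(C,R,Y): not NE [P3→X gives 9>1]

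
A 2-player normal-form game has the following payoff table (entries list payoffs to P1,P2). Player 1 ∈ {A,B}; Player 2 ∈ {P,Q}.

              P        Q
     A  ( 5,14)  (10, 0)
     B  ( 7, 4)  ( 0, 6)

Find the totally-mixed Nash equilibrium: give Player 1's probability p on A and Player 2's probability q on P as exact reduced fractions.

P1 mixes 1/8 on A; P2 mixes 5/6 on P

P1 indiff ⇒ q·5+(1-q)·10 = q·7+(1-q)·0 ⇒ q(-2) = (1-q)(-10) ⇒ q = 5/6
P2 indiff ⇒ p·14+(1-p)·4 = p·0+(1-p)·6 ⇒ p(14) = (1-p)(2) ⇒ p = 1/8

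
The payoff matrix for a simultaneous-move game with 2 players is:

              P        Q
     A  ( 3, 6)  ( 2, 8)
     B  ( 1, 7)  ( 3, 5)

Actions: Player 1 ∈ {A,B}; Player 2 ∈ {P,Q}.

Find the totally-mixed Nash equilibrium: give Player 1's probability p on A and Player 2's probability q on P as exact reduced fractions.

P1 mixes 1/2 on A; P2 mixes 1/3 on P

P1 indiff ⇒ q·3+(1-q)·2 = q·1+(1-q)·3 ⇒ q(2) = (1-q)(1) ⇒ q = 1/3
P2 indiff ⇒ p·6+(1-p)·7 = p·8+(1-p)·5 ⇒ p(-2) = (1-p)(-2) ⇒ p = 1/2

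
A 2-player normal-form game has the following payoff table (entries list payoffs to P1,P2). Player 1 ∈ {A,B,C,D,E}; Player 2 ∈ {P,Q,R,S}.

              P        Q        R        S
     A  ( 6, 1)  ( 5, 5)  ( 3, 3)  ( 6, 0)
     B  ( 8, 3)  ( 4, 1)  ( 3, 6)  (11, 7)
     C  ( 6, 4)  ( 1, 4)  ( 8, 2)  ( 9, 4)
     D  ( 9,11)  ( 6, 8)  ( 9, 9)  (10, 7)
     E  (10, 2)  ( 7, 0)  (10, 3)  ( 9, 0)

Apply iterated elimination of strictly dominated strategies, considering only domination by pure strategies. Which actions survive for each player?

P1 drop A (D beats it: P:9>6 Q:6>5 R:9>3 S:10>6)
P1 drop C (D beats it: P:9>6 Q:6>1 R:9>8 S:10>9)
P2 drop Q (P beats it: B:3>1 D:11>8 E:2>0)
P1→{B,D,E} P2→{P,R,S}

Survivors P1:{B,D,E} P2:{P,R,S}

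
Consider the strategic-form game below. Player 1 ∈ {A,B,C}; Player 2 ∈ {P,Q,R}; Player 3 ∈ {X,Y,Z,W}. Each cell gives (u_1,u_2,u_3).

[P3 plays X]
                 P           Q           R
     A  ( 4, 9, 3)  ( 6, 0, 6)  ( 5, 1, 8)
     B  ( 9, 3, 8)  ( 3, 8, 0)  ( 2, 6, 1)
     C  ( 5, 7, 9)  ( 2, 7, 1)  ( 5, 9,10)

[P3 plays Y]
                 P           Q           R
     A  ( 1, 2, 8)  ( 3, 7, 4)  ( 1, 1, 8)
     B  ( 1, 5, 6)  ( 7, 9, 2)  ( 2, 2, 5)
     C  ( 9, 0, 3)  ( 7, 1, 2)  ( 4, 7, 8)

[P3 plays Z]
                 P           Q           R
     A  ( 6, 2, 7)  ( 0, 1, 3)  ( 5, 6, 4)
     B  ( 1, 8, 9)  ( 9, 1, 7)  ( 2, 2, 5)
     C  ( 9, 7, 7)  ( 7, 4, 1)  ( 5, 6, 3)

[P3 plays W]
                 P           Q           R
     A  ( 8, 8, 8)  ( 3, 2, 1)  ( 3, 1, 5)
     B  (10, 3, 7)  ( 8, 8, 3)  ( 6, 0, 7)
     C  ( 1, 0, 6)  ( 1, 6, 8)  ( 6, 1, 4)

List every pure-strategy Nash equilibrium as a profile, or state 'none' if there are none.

NE set: (C,R,X)

(A,P,X): not NE [P1→B gives 9>4; P3→W gives 8>3]
(A,P,Y): not NE [P1→C gives 9>1; P2→Q gives 7>2]
(A,P,Z): not NE [P1→C gives 9>6; P2→R gives 6>2; P3→W gives 8>7]
(A,P,W): not NE [P1→B gives 10>8]
(A,Q,X): not NE [P2→P gives 9>0]
(A,Q,Y): not NE [P1→C gives 7>3; P3→X gives 6>4]
(A,Q,Z): not NE [P1→B gives 9>0; P2→R gives 6>1; P3→X gives 6>3]
(A,Q,W): not NE [P1→B gives 8>3; P2→P gives 8>2; P3→X gives 6>1]
(A,R,X): not NE [P2→P gives 9>1]
(A,R,Y): not NE [P1→C gives 4>1; P2→Q gives 7>1]
(A,R,Z): not NE [P3→Y gives 8>4]
(A,R,W): not NE [P1→C gives 6>3; P2→P gives 8>1; P3→Y gives 8>5]
(B,P,X): not NE [P2→Q gives 8>3; P3→Z gives 9>8]
(B,P,Y): not NE [P1→C gives 9>1; P2→Q gives 9>5; P3→Z gives 9>6]
(B,P,Z): not NE [P1→C gives 9>1]
(B,P,W): not NE [P2→Q gives 8>3; P3→Z gives 9>7]
(B,Q,X): not NE [P1→A gives 6>3; P3→Z gives 7>0]
(B,Q,Y): not NE [P3→Z gives 7>2]
(B,Q,Z): not NE [P2→P gives 8>1]
(B,Q,W): not NE [P3→Z gives 7>3]
(B,R,X): not NE [P1→C gives 5>2; P2→Q gives 8>6; P3→W gives 7>1]
(B,R,Y): not NE [P1→C gives 4>2; P2→Q gives 9>2; P3→W gives 7>5]
(B,R,Z): not NE [P1→C gives 5>2; P2→P gives 8>2; P3→W gives 7>5]
(B,R,W): not NE [P2→Q gives 8>0]
(C,P,X): not NE [P1→B gives 9>5; P2→R gives 9>7]
(C,P,Y): not NE [P2→R gives 7>0; P3→X gives 9>3]
(C,P,Z): not NE [P3→X gives 9>7]
(C,P,W): not NE [P1→B gives 10>1; P2→Q gives 6>0; P3→X gives 9>6]
(C,Q,X): not NE [P1→A gives 6>2; P2→R gives 9>7; P3→W gives 8>1]
(C,Q,Y): not NE [P2→R gives 7>1; P3→W gives 8>2]
(C,Q,Z): not NE [P1→B gives 9>7; P2→P gives 7>4; P3→W gives 8>1]
(C,Q,W): not NE [P1→B gives 8>1]
(C,R,X): NE
(C,R,Y): not NE [P3→X gives 10>8]
(C,R,Z): not NE [P2→P gives 7>6; P3→X gives 10>3]
(C,R,W): not NE [P2→Q gives 6>1; P3→X gives 10>4]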